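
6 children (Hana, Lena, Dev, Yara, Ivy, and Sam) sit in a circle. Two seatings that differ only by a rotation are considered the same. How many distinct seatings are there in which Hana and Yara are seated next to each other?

Glue Hana and Yara into a block (2 internal orders). Seating 5 units around a circle gives (4)! arrangements.
So 2 × (4)! = 2 × 24 = 48.

48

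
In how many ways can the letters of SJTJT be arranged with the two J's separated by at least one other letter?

There are 5!/(2!·2!) = 30 arrangements of SJTJT in total.
Arrangements with the J's together: treat JJ as one letter, giving (4)!/(2!) = 12.
Subtracting, 30 − 12 = 18 arrangements keep the J's apart.

18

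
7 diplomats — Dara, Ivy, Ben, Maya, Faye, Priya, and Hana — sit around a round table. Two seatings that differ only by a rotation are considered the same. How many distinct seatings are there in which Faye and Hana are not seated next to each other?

All circular seatings of 7 people number (6)! = 720.
Seatings with Faye beside Hana: treat them as a block with 2 internal orders, giving 2 × (5)! = 240.
Subtracting, 720 − 240 = 480.

480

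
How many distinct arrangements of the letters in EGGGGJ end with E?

With the last slot taken by E, it remains to arrange the other 5 letters (GGGGJ).
Those 5 letters have G appearing 4 times, giving (5)!/(4!) = 5.

5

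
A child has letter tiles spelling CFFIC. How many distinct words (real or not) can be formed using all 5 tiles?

30

The 5 letters of CFFIC have repeats: C appearing twice and F appearing twice.
So there are 5! / (2!·2!) = 30 distinguishable arrangements.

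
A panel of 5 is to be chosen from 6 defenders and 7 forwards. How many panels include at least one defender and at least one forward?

1260

Unrestricted: C(13,5) = 1287 ways to pick any 5 of the 13.
Subtract selections that omit an entire group: no defenders → C(7,5) = 21; no forwards → C(6,5) = 6.
Both groups omitted at once is impossible, so 1287 − 27 = 1260.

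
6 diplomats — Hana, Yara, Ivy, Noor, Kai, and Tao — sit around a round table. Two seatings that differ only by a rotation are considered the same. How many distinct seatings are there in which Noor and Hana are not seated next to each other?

72

Without the restriction there are (5)! = 120 seatings.
Those with Noor next to Hana: fuse the pair into one unit and seat 5 units around a circle — 2·(4)! = 48.
Subtracting, 120 − 48 = 72.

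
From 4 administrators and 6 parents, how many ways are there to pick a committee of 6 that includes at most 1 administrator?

25

Split by how many administrators are chosen (0 through 1).
Sum: C(4,0)·C(6,6) + C(4,1)·C(6,5) = 1 + 24 = 25.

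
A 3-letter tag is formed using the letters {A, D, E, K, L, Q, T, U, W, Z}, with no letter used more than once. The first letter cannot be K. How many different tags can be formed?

The first letter has 10−1 = 9 choices (anything except K).
The remaining 2 letters are filled from the other 9 symbols without repetition: 9 × 8 = 72.
Total: 9 × 72 = 648.

648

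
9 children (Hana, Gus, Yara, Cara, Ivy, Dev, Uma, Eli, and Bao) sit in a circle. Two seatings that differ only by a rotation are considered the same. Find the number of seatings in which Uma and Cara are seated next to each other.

10080

Treat {Uma, Cara} as one unit (2 internal orders) and seat the resulting 8 units around the table: (7)! circular arrangements.
So 2 × (7)! = 2 × 5040 = 10080.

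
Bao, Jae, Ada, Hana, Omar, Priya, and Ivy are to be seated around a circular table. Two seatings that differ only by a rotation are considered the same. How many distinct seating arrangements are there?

720

Fix one person's seat to break rotational symmetry; the remaining 6 people can be arranged in (6)! = 720 ways.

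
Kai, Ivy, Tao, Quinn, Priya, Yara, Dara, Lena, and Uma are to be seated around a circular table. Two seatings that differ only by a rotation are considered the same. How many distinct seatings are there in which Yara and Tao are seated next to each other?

Glue Yara and Tao into a block (2 internal orders). Seating 8 units around a circle gives (7)! arrangements.
So 2 × (7)! = 2 × 5040 = 10080.

10080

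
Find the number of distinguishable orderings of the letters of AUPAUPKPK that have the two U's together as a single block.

Treat the 2 copies of U as a single block. The multiset to arrange is then {UU, A, A, K, K, P, P, P}, 8 items in all.
That gives (8)!/(3!·2!·2!) = 1680 arrangements.

1680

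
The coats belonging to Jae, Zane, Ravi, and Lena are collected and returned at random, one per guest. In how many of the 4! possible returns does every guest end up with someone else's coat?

9

Count assignments avoiding every fixed point. For any j of the 4 guests fixed to their own coat, the other 4−j can be arranged in (4−j)! ways.
By inclusion–exclusion this is Σ_{j=0}^{4} (−1)^j C(4,j)·(4−j)!.
Computing: 24 − 24 + 12 − 4 + 1 = 9.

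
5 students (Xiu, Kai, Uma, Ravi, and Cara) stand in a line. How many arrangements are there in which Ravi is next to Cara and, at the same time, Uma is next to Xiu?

24

Treat {Ravi,Cara} as one block (2 orders) and {Uma,Xiu} as another (2 orders).
That leaves 3 units to arrange: 2 × 2 × 3! = 4 × 6 = 24.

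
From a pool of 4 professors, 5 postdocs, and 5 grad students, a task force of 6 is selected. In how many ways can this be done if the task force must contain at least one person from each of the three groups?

2625

Total 6-person selections from all 14: C(14,6) = 3003.
Selections missing a whole group: no professors → C(10,6) = 210; no postdocs → C(9,6) = 84; no grad students → C(9,6) = 84.
Add back selections omitting two groups (i.e. drawn from a single group): C(4,6) + C(5,6) + C(5,6) = 0.
By inclusion–exclusion: 3003 − 378 + 0 = 2625.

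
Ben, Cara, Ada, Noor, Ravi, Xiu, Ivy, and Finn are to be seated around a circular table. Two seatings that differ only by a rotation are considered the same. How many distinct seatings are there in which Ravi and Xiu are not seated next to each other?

3600

Without the restriction there are (7)! = 5040 seatings.
Those with Ravi next to Xiu: fuse the pair into one unit and seat 7 units around a circle — 2·(6)! = 1440.
Subtracting, 5040 − 1440 = 3600.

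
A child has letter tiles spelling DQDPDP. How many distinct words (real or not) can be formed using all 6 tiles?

The 6 letters of DQDPDP have repeats: D appearing 3 times and P appearing twice.
Dividing 6! = 720 by 3!·2! = 12 for the repeated letters gives 60.

60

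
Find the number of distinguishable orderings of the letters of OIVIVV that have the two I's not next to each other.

40

Total arrangements of OIVIVV: 6!/(3!·2!) = 60.
Arrangements with the I's together: treat II as one letter, giving (5)!/(3!) = 20.
Hence 60 − 20 = 40.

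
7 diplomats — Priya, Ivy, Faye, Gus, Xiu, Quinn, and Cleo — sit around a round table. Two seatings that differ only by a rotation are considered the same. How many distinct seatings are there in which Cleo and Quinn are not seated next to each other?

480

All circular seatings of 7 people number (6)! = 720.
Seatings with Cleo beside Quinn: treat them as a block with 2 internal orders, giving 2 × (5)! = 240.
Subtracting, 720 − 240 = 480.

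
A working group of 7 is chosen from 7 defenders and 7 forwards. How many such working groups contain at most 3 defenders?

1716

Split by how many defenders are chosen (0 through 3).
Sum: C(7,0)·C(7,7) + C(7,1)·C(7,6) + C(7,2)·C(7,5) + C(7,3)·C(7,4) = 1 + 49 + 441 + 1225 = 1716.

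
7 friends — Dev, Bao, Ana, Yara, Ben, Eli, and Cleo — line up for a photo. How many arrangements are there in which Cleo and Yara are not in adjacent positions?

3600

There are 7! = 5040 arrangements in all. If Cleo and Yara are adjacent, merging them into one block gives 2·(6)! = 1440 arrangements.
So 5040 − 1440 = 3600 arrangements keep them apart.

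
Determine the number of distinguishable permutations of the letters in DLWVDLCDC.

DLWVDLCDC has 9 letters with C appearing twice, D appearing 3 times, and L appearing twice.
So there are 9! / (3!·2!·2!) = 15120 distinguishable arrangements.

15120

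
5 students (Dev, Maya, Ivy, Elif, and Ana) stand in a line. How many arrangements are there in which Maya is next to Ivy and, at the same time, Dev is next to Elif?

24

Treat {Maya,Ivy} as one block (2 orders) and {Dev,Elif} as another (2 orders).
That leaves 3 units to arrange: 2 × 2 × 3! = 4 × 6 = 24.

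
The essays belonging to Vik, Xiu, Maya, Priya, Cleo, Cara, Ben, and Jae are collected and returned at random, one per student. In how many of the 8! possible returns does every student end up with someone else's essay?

Let Aᵢ be the assignments in which student i gets their own essay. We want the size of the complement of A₁∪…∪A_8.
By inclusion–exclusion this is Σ_{j=0}^{8} (−1)^j C(8,j)·(8−j)!.
Computing: 40320 − 40320 + 20160 − 6720 + 1680 − 336 + 56 − 8 + 1 = 14833.

14833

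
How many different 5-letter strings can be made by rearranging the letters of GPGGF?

GPGGF has 5 letters with G appearing 3 times.
The number of distinct arrangements is 5!/(3!) = 120/6 = 20.

20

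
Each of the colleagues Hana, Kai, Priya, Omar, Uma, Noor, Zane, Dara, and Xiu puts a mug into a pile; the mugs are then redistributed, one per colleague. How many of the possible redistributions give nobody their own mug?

133496

This is the derangement count D_9: permutations of 9 items with no fixed point.
By inclusion–exclusion this is Σ_{j=0}^{9} (−1)^j C(9,j)·(9−j)!.
Computing: 362880 − 362880 + 181440 − 60480 + 15120 − 3024 + 504 − 72 + 9 − 1 = 133496.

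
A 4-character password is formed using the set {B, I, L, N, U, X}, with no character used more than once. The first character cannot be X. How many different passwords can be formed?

The first character has 6−1 = 5 choices (anything except X).
The remaining 3 characters are filled from the other 5 symbols without repetition: 5 × 4 × 3 = 60.
Total: 5 × 60 = 300.

300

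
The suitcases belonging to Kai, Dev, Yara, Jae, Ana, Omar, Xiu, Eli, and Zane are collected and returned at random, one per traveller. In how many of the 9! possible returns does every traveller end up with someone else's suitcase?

Let Aᵢ be the assignments in which traveller i gets their own suitcase. We want the size of the complement of A₁∪…∪A_9.
By inclusion–exclusion this is Σ_{j=0}^{9} (−1)^j C(9,j)·(9−j)!.
Computing: 362880 − 362880 + 181440 − 60480 + 15120 − 3024 + 504 − 72 + 9 − 1 = 133496.

133496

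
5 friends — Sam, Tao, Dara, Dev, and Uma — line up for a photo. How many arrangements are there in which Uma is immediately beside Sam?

Place the 3 others and the Uma-Sam pair as 4 objects in a line; the pair has 2 internal arrangements.
That gives 2 × 4! = 2 × 24 = 48.

48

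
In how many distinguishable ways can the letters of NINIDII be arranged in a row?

The 7 letters of NINIDII have repeats: I appearing 4 times and N appearing twice.
Dividing 7! = 5040 by 4!·2! = 48 for the repeated letters gives 105.

105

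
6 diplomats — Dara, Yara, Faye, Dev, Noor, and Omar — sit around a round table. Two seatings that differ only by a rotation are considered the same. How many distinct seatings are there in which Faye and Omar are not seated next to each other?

72

Without the restriction there are (5)! = 120 seatings.
Those with Faye next to Omar: fuse the pair into one unit and seat 5 units around a circle — 2·(4)! = 48.
Subtracting, 120 − 48 = 72.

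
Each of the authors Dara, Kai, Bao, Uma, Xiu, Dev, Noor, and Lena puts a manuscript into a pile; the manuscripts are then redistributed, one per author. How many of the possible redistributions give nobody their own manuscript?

Count assignments avoiding every fixed point. For any j of the 8 authors fixed to their own manuscript, the other 8−j can be arranged in (8−j)! ways.
By inclusion–exclusion this is Σ_{j=0}^{8} (−1)^j C(8,j)·(8−j)!.
Computing: 40320 − 40320 + 20160 − 6720 + 1680 − 336 + 56 − 8 + 1 = 14833.

14833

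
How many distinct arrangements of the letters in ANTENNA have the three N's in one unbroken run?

60

Treat the 3 copies of N as a single block. The multiset to arrange is then {NNN, A, A, E, T}, 5 items in all.
That gives (5)!/(2!) = 60 arrangements.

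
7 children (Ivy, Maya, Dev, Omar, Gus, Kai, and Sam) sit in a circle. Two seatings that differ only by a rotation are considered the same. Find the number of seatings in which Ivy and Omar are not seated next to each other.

480

All circular seatings of 7 people number (6)! = 720.
Those with Ivy next to Omar: fuse the pair into one unit and seat 6 units around a circle — 2·(5)! = 240.
Subtracting, 720 − 240 = 480.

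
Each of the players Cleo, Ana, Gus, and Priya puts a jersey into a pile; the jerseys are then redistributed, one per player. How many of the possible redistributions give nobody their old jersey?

This is the derangement count D_4: permutations of 4 items with no fixed point.
By inclusion–exclusion this is Σ_{j=0}^{4} (−1)^j C(4,j)·(4−j)!.
Computing: 24 − 24 + 12 − 4 + 1 = 9.

9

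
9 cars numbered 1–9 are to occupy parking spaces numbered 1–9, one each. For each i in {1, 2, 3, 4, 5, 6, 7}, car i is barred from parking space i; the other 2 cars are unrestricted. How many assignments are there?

Let Aᵢ (for 1 ≤ i ≤ 7) be the placements that put car i in its forbidden parking space. Any j of these fix j positions, leaving (9−j)! ways to fill the rest, and there are C(7,j) ways to pick which j.
By inclusion–exclusion, the number of valid placements is Σ_{j=0}^{7} (−1)^j C(7,j)·(9−j)!.
Computing: 362880 − 282240 + 105840 − 25200 + 4200 − 504 + 42 − 2 = 165016.

165016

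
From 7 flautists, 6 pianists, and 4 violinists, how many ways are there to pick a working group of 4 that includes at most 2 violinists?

Split by how many violinists are chosen (0 through 2).
Sum: C(4,0)·C(13,4) + C(4,1)·C(13,3) + C(4,2)·C(13,2) = 715 + 1144 + 468 = 2327.

2327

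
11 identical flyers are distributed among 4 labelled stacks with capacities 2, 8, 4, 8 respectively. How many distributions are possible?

Without the upper bounds there are C(14,3) = 364 ways to split 11 among 4 stacks.
Subtract solutions that violate a single cap (substitute x_i' = x_i − (cap_i+1)): x_1 ≥ 3 gives C(11,3) = 165; x_2 ≥ 9 gives C(5,3) = 10; x_3 ≥ 5 gives C(9,3) = 84; x_4 ≥ 9 gives C(5,3) = 10. Together 269.
Add back pairs where two caps are both exceeded: 0 + 20 + 0 + 0 + 0 + 0 = 20.
By inclusion–exclusion the count is 364 − 269 + 20 = 115.

115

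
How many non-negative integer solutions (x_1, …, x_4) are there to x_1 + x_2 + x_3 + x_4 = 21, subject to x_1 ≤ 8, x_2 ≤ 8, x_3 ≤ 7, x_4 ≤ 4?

By stars and bars, unrestricted non-negative solutions to x_1+…+x_4 = 21 number C(21+3,3) = 2024.
Subtract solutions that violate a single cap (substitute x_i' = x_i − (cap_i+1)): x_1 ≥ 9 gives C(15,3) = 455; x_2 ≥ 9 gives C(15,3) = 455; x_3 ≥ 8 gives C(16,3) = 560; x_4 ≥ 5 gives C(19,3) = 969. Together 2439.
Add back pairs where two caps are both exceeded: 20 + 35 + 120 + 35 + 120 + 165 = 495.
By inclusion–exclusion the count is 2024 − 2439 + 495 = 80.

80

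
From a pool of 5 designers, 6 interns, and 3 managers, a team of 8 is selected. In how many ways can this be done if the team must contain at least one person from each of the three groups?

2828

Unrestricted: C(14,8) = 3003 ways to pick any 8 of the 14.
Selections missing a whole group: no designers → C(9,8) = 9; no interns → C(8,8) = 1; no managers → C(11,8) = 165.
Add back selections omitting two groups (i.e. drawn from a single group): C(5,8) + C(6,8) + C(3,8) = 0.
By inclusion–exclusion: 3003 − 175 + 0 = 2828.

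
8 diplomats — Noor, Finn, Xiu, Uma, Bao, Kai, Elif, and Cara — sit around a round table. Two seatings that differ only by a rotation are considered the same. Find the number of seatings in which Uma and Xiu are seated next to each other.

Treat {Uma, Xiu} as one unit (2 internal orders) and seat the resulting 7 units around the table: (6)! circular arrangements.
So 2 × (6)! = 2 × 720 = 1440.

1440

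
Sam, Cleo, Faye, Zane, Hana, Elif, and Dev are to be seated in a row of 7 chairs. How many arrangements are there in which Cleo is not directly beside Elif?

Of the 7! = 5040 arrangements, those with Cleo and Elif adjacent number 2 × 6! = 1440 (treat the pair as a block with 2 internal orders).
Complementary counting: 5040 − 1440 = 3600.

3600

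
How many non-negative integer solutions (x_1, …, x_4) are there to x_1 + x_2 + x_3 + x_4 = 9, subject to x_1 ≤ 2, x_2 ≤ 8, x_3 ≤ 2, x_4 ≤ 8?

70

By stars and bars, unrestricted non-negative solutions to x_1+…+x_4 = 9 number C(9+3,3) = 220.
Subtract solutions that violate a single cap (substitute x_i' = x_i − (cap_i+1)): x_1 ≥ 3 gives C(9,3) = 84; x_2 ≥ 9 gives C(3,3) = 1; x_3 ≥ 3 gives C(9,3) = 84; x_4 ≥ 9 gives C(3,3) = 1. Together 170.
Add back pairs where two caps are both exceeded: 0 + 20 + 0 + 0 + 0 + 0 = 20.
By inclusion–exclusion the count is 220 − 170 + 20 = 70.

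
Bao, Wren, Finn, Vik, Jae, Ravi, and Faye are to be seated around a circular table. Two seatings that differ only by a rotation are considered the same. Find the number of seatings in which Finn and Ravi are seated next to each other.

240

Treat {Finn, Ravi} as one unit (2 internal orders) and seat the resulting 6 units around the table: (5)! circular arrangements.
So 2 × (5)! = 2 × 120 = 240.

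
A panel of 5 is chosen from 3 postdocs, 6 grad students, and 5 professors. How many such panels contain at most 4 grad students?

1996

Split by how many grad students are chosen (0 through 4).
Sum: C(6,0)·C(8,5) + C(6,1)·C(8,4) + C(6,2)·C(8,3) + C(6,3)·C(8,2) + C(6,4)·C(8,1) = 56 + 420 + 840 + 560 + 120 = 1996.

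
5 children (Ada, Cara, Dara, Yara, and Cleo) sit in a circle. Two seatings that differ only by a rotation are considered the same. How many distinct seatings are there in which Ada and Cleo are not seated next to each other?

Without the restriction there are (4)! = 24 seatings.
Seatings with Ada beside Cleo: treat them as a block with 2 internal orders, giving 2 × (3)! = 12.
Subtracting, 24 − 12 = 12.

12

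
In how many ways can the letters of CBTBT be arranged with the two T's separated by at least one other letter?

There are 5!/(2!·2!) = 30 arrangements of CBTBT in total.
Arrangements with the T's together: treat TT as one letter, giving (4)!/(2!) = 12.
Subtracting, 30 − 12 = 18 arrangements keep the T's apart.

18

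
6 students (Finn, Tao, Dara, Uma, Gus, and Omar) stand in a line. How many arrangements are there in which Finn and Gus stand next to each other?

240

Glue Finn and Gus into one block (2 internal orders), leaving 5 units to arrange in a row.
So the count is 2·(5)! = 240.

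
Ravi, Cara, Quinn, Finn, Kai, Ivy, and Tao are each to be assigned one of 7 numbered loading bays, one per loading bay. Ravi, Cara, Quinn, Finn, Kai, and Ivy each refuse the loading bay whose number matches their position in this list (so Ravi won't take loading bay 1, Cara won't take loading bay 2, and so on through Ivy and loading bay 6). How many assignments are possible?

2119

Let Aᵢ (for 1 ≤ i ≤ 6) be the placements that put person i in their forbidden loading bay. Any j of these fix j positions, leaving (7−j)! ways to fill the rest, and there are C(6,j) ways to pick which j.
By inclusion–exclusion, the number of valid placements is Σ_{j=0}^{6} (−1)^j C(6,j)·(7−j)!.
Computing: 5040 − 4320 + 1800 − 480 + 90 − 12 + 1 = 2119.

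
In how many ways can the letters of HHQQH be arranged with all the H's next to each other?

Treat the 3 copies of H as a single block. The multiset to arrange is then {HHH, Q, Q}, 3 items in all.
That gives (3)!/(2!) = 3 arrangements.

3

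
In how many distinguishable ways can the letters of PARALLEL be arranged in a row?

3360

Letter multiplicities in PARALLEL: A×2, E×1, L×3, P×1, R×1.
Dividing 8! = 40320 by 3!·2! = 12 for the repeated letters gives 3360.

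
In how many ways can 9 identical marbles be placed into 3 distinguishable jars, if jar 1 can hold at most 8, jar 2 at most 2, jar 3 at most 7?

23

Ignoring the caps, the number of non-negative solutions to x_1+…+x_3 = 9 is C(11,2) = 55.
Subtract solutions that violate a single cap (substitute x_i' = x_i − (cap_i+1)): x_1 ≥ 9 gives C(2,2) = 1; x_2 ≥ 3 gives C(8,2) = 28; x_3 ≥ 8 gives C(3,2) = 3. Together 32.
No two caps can be exceeded simultaneously, so the pair terms are all 0.
By inclusion–exclusion the count is 55 − 32 + 0 = 23.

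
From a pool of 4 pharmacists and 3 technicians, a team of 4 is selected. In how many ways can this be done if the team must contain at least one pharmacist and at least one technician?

34

Total 4-person selections from all 7: C(7,4) = 35.
Subtract selections that omit an entire group: no pharmacists → C(3,4) = 0; no technicians → C(4,4) = 1.
Both groups omitted at once is impossible, so 35 − 1 = 34.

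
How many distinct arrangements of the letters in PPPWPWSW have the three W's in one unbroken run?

30

Treat the 3 copies of W as a single block. The multiset to arrange is then {WWW, P, P, P, P, S}, 6 items in all.
That gives (6)!/(4!) = 30 arrangements.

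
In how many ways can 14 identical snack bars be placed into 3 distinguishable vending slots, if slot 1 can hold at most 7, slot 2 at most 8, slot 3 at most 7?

43

By stars and bars, unrestricted non-negative solutions to x_1+…+x_3 = 14 number C(14+2,2) = 120.
Subtract solutions that violate a single cap (substitute x_i' = x_i − (cap_i+1)): x_1 ≥ 8 gives C(8,2) = 28; x_2 ≥ 9 gives C(7,2) = 21; x_3 ≥ 8 gives C(8,2) = 28. Together 77.
No two caps can be exceeded simultaneously, so the pair terms are all 0.
By inclusion–exclusion the count is 120 − 77 + 0 = 43.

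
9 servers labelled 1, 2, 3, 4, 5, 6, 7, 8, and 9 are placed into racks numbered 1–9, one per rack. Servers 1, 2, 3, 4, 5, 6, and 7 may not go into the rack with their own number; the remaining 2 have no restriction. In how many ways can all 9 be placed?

165016

Let Aᵢ (for 1 ≤ i ≤ 7) be the placements that put server i in its forbidden rack. Any j of these fix j positions, leaving (9−j)! ways to fill the rest, and there are C(7,j) ways to pick which j.
By inclusion–exclusion, the number of valid placements is Σ_{j=0}^{7} (−1)^j C(7,j)·(9−j)!.
Computing: 362880 − 282240 + 105840 − 25200 + 4200 − 504 + 42 − 2 = 165016.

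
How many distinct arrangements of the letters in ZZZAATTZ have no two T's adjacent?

There are 8!/(4!·2!·2!) = 420 arrangements of ZZZAATTZ in total.
If the two T's are adjacent, glue them into one block, leaving 7 items to arrange: (7)!/(4!·2!) = 105 ways.
Hence 420 − 105 = 315.

315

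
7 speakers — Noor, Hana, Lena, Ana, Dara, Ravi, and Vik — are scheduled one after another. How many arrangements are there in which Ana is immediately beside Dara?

Glue Ana and Dara into one block (2 internal orders), leaving 6 units to arrange in a row.
That gives 2 × 6! = 2 × 720 = 1440.

1440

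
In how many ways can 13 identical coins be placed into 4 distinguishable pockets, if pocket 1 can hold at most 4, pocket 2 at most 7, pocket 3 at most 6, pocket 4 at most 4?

120

By stars and bars, unrestricted non-negative solutions to x_1+…+x_4 = 13 number C(13+3,3) = 560.
Subtract solutions that violate a single cap (substitute x_i' = x_i − (cap_i+1)): x_1 ≥ 5 gives C(11,3) = 165; x_2 ≥ 8 gives C(8,3) = 56; x_3 ≥ 7 gives C(9,3) = 84; x_4 ≥ 5 gives C(11,3) = 165. Together 470.
Add back pairs where two caps are both exceeded: 1 + 4 + 20 + 0 + 1 + 4 = 30.
By inclusion–exclusion the count is 560 − 470 + 30 = 120.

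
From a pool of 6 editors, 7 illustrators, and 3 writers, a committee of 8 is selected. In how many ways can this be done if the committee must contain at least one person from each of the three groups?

11529

Total 8-person selections from all 16: C(16,8) = 12870.
Subtract selections that omit an entire group: no editors → C(10,8) = 45; no illustrators → C(9,8) = 9; no writers → C(13,8) = 1287.
Add back selections omitting two groups (i.e. drawn from a single group): C(6,8) + C(7,8) + C(3,8) = 0.
By inclusion–exclusion: 12870 − 1341 + 0 = 11529.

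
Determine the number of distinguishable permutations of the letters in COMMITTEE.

45360

COMMITTEE has 9 letters with E appearing twice, M appearing twice, and T appearing twice.
Dividing 9! = 362880 by 2!·2!·2! = 8 for the repeated letters gives 45360.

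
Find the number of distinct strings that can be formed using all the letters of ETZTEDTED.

The 9 letters of ETZTEDTED have repeats: D appearing twice, E appearing 3 times, and T appearing 3 times.
Dividing 9! = 362880 by 3!·3!·2! = 72 for the repeated letters gives 5040.

5040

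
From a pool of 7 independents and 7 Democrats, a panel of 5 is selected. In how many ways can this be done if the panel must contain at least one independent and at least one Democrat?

Total 5-person selections from all 14: C(14,5) = 2002.
Subtract selections that omit an entire group: no independents → C(7,5) = 21; no Democrats → C(7,5) = 21.
Both groups omitted at once is impossible, so 2002 − 42 = 1960.

1960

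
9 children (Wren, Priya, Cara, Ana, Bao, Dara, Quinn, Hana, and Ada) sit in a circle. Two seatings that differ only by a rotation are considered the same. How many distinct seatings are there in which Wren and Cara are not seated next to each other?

All circular seatings of 9 people number (8)! = 40320.
Seatings with Wren beside Cara: treat them as a block with 2 internal orders, giving 2 × (7)! = 10080.
Subtracting, 40320 − 10080 = 30240.

30240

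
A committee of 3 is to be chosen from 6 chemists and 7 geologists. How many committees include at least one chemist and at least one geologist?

With no constraint there are C(13,3) = 286 possible selections.
Selections missing a whole group: no chemists → C(7,3) = 35; no geologists → C(6,3) = 20.
Both groups omitted at once is impossible, so 286 − 55 = 231.

231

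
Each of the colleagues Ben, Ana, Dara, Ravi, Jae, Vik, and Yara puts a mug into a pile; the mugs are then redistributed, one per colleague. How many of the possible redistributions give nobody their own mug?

Let Aᵢ be the assignments in which colleague i gets their own mug. We want the size of the complement of A₁∪…∪A_7.
By inclusion–exclusion this is Σ_{j=0}^{7} (−1)^j C(7,j)·(7−j)!.
Computing: 5040 − 5040 + 2520 − 840 + 210 − 42 + 7 − 1 = 1854.

1854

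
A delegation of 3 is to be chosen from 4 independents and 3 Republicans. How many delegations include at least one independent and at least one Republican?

With no constraint there are C(7,3) = 35 possible selections.
Selections missing a whole group: no independents → C(3,3) = 1; no Republicans → C(4,3) = 4.
Both groups omitted at once is impossible, so 35 − 5 = 30.

30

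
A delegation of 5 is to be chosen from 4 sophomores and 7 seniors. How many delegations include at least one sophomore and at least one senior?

441

With no constraint there are C(11,5) = 462 possible selections.
Selections missing a whole group: no sophomores → C(7,5) = 21; no seniors → C(4,5) = 0.
Both groups omitted at once is impossible, so 462 − 21 = 441.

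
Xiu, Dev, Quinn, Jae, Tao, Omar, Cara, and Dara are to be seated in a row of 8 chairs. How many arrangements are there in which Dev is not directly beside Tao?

30240

Of the 8! = 40320 arrangements, those with Dev and Tao adjacent number 2 × 7! = 10080 (treat the pair as a block with 2 internal orders).
Complementary counting: 40320 − 10080 = 30240.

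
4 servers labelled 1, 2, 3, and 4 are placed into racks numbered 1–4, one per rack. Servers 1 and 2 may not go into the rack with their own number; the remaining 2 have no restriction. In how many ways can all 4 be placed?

14

Let Aᵢ (for i ∈ {1, 2}) be the placements that put server i in its forbidden rack. Any j of these fix j positions, leaving (4−j)! ways to fill the rest, and there are C(2,j) ways to pick which j.
By inclusion–exclusion, the number of valid placements is Σ_{j=0}^{2} (−1)^j C(2,j)·(4−j)!.
Computing: 24 − 12 + 2 = 14.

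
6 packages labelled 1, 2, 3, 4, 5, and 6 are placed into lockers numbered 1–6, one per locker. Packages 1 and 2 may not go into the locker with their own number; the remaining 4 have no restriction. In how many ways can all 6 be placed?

Let Aᵢ (for i ∈ {1, 2}) be the placements that put package i in its forbidden locker. Any j of these fix j positions, leaving (6−j)! ways to fill the rest, and there are C(2,j) ways to pick which j.
By inclusion–exclusion, the number of valid placements is Σ_{j=0}^{2} (−1)^j C(2,j)·(6−j)!.
Computing: 720 − 240 + 24 = 504.

504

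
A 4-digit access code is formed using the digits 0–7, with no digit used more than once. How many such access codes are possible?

1680

Choose and order 4 of the 8 symbols: the first digit has 8 options, the next 7, then 6, 5.
That product is 8 × 7 × 6 × 5 = 1680.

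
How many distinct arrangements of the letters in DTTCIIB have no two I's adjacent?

900

There are 7!/(2!·2!) = 1260 arrangements of DTTCIIB in total.
Arrangements with the I's together: treat II as one letter, giving (6)!/(2!) = 360.
Hence 1260 − 360 = 900.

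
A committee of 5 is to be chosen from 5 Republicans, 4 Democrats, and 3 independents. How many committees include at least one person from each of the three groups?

590

With no constraint there are C(12,5) = 792 possible selections.
Selections missing a whole group: no Republicans → C(7,5) = 21; no Democrats → C(8,5) = 56; no independents → C(9,5) = 126.
Add back selections omitting two groups (i.e. drawn from a single group): C(5,5) + C(4,5) + C(3,5) = 1.
By inclusion–exclusion: 792 − 203 + 1 = 590.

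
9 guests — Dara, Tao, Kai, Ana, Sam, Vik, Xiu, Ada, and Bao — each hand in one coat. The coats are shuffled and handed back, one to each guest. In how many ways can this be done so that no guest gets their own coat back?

133496

This is the derangement count D_9: permutations of 9 items with no fixed point.
By inclusion–exclusion this is Σ_{j=0}^{9} (−1)^j C(9,j)·(9−j)!.
Computing: 362880 − 362880 + 181440 − 60480 + 15120 − 3024 + 504 − 72 + 9 − 1 = 133496.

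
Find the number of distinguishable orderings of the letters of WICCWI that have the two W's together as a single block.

30

Treat the 2 copies of W as a single block. The multiset to arrange is then {WW, C, C, I, I}, 5 items in all.
That gives (5)!/(2!·2!) = 30 arrangements.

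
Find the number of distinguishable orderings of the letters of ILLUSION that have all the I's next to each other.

Treat the 2 copies of I as a single block. The multiset to arrange is then {II, L, L, N, O, S, U}, 7 items in all.
That gives (7)!/(2!) = 2520 arrangements.

2520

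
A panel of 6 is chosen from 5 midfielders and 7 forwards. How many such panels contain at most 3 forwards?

462

Split by how many forwards are chosen (0 through 3).
Sum: C(7,0)·C(5,6) + C(7,1)·C(5,5) + C(7,2)·C(5,4) + C(7,3)·C(5,3) = 0 + 7 + 105 + 350 = 462.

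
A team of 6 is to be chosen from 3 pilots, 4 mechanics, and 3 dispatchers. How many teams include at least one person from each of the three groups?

Unrestricted: C(10,6) = 210 ways to pick any 6 of the 10.
Subtract selections that omit an entire group: no pilots → C(7,6) = 7; no mechanics → C(6,6) = 1; no dispatchers → C(7,6) = 7.
Add back selections omitting two groups (i.e. drawn from a single group): C(3,6) + C(4,6) + C(3,6) = 0.
By inclusion–exclusion: 210 − 15 + 0 = 195.

195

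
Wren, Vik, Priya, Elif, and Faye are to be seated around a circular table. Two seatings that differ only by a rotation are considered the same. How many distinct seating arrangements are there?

Fix one person's seat to break rotational symmetry; the remaining 4 people can be arranged in (4)! = 24 ways.

24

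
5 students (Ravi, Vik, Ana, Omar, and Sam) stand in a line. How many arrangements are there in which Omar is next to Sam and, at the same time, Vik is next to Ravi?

24

Treat {Omar,Sam} as one block (2 orders) and {Vik,Ravi} as another (2 orders).
That leaves 3 units to arrange: 2 × 2 × 3! = 4 × 6 = 24.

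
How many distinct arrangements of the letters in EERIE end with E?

12

Fix E in the last position and arrange the remaining 4 letters.
Those 4 letters have E appearing twice, giving (4)!/(2!) = 12.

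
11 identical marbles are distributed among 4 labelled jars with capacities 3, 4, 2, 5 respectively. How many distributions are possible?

19

Ignoring the caps, the number of non-negative solutions to x_1+…+x_4 = 11 is C(14,3) = 364.
Subtract solutions that violate a single cap (substitute x_i' = x_i − (cap_i+1)): x_1 ≥ 4 gives C(10,3) = 120; x_2 ≥ 5 gives C(9,3) = 84; x_3 ≥ 3 gives C(11,3) = 165; x_4 ≥ 6 gives C(8,3) = 56. Together 425.
Add back pairs where two caps are both exceeded: 10 + 35 + 4 + 20 + 1 + 10 = 80.
By inclusion–exclusion the count is 364 − 425 + 80 = 19.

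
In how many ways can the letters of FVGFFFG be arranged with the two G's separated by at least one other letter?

Total arrangements of FVGFFFG: 7!/(4!·2!) = 105.
Arrangements with the G's together: treat GG as one letter, giving (6)!/(4!) = 30.
Subtracting, 105 − 30 = 75 arrangements keep the G's apart.

75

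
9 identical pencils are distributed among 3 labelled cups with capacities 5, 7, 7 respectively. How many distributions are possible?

Ignoring the caps, the number of non-negative solutions to x_1+…+x_3 = 9 is C(11,2) = 55.
Subtract solutions that violate a single cap (substitute x_i' = x_i − (cap_i+1)): x_1 ≥ 6 gives C(5,2) = 10; x_2 ≥ 8 gives C(3,2) = 3; x_3 ≥ 8 gives C(3,2) = 3. Together 16.
No two caps can be exceeded simultaneously, so the pair terms are all 0.
By inclusion–exclusion the count is 55 − 16 + 0 = 39.

39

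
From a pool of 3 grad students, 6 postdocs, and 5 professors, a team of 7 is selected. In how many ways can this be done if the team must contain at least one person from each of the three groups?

Unrestricted: C(14,7) = 3432 ways to pick any 7 of the 14.
Selections missing a whole group: no grad students → C(11,7) = 330; no postdocs → C(8,7) = 8; no professors → C(9,7) = 36.
Add back selections omitting two groups (i.e. drawn from a single group): C(3,7) + C(6,7) + C(5,7) = 0.
By inclusion–exclusion: 3432 − 374 + 0 = 3058.

3058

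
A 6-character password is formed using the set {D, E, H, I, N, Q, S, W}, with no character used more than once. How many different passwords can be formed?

This is a permutation of 6 out of 8: P(8,6) = 8!/2!.
8 × 7 × 6 × 5 × 4 × 3 = 20160.

20160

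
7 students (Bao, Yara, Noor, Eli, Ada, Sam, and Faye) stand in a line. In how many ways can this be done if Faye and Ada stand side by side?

1440

Place the 5 others and the Faye-Ada pair as 6 objects in a line; the pair has 2 internal arrangements.
So the count is 2·(6)! = 1440.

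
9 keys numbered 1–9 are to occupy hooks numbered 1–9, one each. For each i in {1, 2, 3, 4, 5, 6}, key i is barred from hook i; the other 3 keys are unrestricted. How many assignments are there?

183822

Let Aᵢ (for 1 ≤ i ≤ 6) be the placements that put key i in its forbidden hook. Any j of these fix j positions, leaving (9−j)! ways to fill the rest, and there are C(6,j) ways to pick which j.
By inclusion–exclusion, the number of valid placements is Σ_{j=0}^{6} (−1)^j C(6,j)·(9−j)!.
Computing: 362880 − 241920 + 75600 − 14400 + 1800 − 144 + 6 = 183822.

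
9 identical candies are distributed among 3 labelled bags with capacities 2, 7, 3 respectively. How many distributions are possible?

Ignoring the caps, the number of non-negative solutions to x_1+…+x_3 = 9 is C(11,2) = 55.
Subtract solutions that violate a single cap (substitute x_i' = x_i − (cap_i+1)): x_1 ≥ 3 gives C(8,2) = 28; x_2 ≥ 8 gives C(3,2) = 3; x_3 ≥ 4 gives C(7,2) = 21. Together 52.
Add back pairs where two caps are both exceeded: 0 + 6 + 0 = 6.
By inclusion–exclusion the count is 55 − 52 + 6 = 9.

9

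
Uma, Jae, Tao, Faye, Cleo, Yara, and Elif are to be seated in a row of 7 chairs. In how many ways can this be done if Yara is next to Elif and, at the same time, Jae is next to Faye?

480

Treat {Yara,Elif} as one block (2 orders) and {Jae,Faye} as another (2 orders).
That leaves 5 units to arrange: 2 × 2 × 5! = 4 × 120 = 480.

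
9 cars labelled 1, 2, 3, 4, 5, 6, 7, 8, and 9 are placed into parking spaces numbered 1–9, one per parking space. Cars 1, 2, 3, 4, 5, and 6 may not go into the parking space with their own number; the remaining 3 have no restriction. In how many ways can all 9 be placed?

Let Aᵢ (for 1 ≤ i ≤ 6) be the placements that put car i in its forbidden parking space. Any j of these fix j positions, leaving (9−j)! ways to fill the rest, and there are C(6,j) ways to pick which j.
By inclusion–exclusion, the number of valid placements is Σ_{j=0}^{6} (−1)^j C(6,j)·(9−j)!.
Computing: 362880 − 241920 + 75600 − 14400 + 1800 − 144 + 6 = 183822.

183822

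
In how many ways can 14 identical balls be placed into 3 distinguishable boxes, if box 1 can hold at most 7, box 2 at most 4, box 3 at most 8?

Without the upper bounds there are C(16,2) = 120 ways to split 14 among 3 boxes.
Subtract solutions that violate a single cap (substitute x_i' = x_i − (cap_i+1)): x_1 ≥ 8 gives C(8,2) = 28; x_2 ≥ 5 gives C(11,2) = 55; x_3 ≥ 9 gives C(7,2) = 21. Together 104.
Add back pairs where two caps are both exceeded: 3 + 0 + 1 = 4.
By inclusion–exclusion the count is 120 − 104 + 4 = 20.

20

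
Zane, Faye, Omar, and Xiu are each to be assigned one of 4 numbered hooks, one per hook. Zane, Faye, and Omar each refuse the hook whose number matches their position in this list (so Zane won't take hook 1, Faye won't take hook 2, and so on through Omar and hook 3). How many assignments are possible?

Let Aᵢ (for i ∈ {1, 2, 3}) be the placements that put person i in their forbidden hook. Any j of these fix j positions, leaving (4−j)! ways to fill the rest, and there are C(3,j) ways to pick which j.
By inclusion–exclusion, the number of valid placements is Σ_{j=0}^{3} (−1)^j C(3,j)·(4−j)!.
Computing: 24 − 18 + 6 − 1 = 11.

11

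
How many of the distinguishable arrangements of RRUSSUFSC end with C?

Fix C in the last position and arrange the remaining 8 letters.
Those 8 letters have R appearing twice, S appearing 3 times, and U appearing twice, giving (8)!/(3!·2!·2!) = 1680.

1680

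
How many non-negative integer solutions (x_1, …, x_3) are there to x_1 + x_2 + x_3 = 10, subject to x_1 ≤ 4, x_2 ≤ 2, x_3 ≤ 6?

6

Ignoring the caps, the number of non-negative solutions to x_1+…+x_3 = 10 is C(12,2) = 66.
Subtract solutions that violate a single cap (substitute x_i' = x_i − (cap_i+1)): x_1 ≥ 5 gives C(7,2) = 21; x_2 ≥ 3 gives C(9,2) = 36; x_3 ≥ 7 gives C(5,2) = 10. Together 67.
Add back pairs where two caps are both exceeded: 6 + 0 + 1 = 7.
By inclusion–exclusion the count is 66 − 67 + 7 = 6.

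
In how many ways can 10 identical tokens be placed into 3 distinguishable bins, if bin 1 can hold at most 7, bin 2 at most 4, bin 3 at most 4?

19

Without the upper bounds there are C(12,2) = 66 ways to split 10 among 3 bins.
Subtract solutions that violate a single cap (substitute x_i' = x_i − (cap_i+1)): x_1 ≥ 8 gives C(4,2) = 6; x_2 ≥ 5 gives C(7,2) = 21; x_3 ≥ 5 gives C(7,2) = 21. Together 48.
Add back pairs where two caps are both exceeded: 0 + 0 + 1 = 1.
By inclusion–exclusion the count is 66 − 48 + 1 = 19.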